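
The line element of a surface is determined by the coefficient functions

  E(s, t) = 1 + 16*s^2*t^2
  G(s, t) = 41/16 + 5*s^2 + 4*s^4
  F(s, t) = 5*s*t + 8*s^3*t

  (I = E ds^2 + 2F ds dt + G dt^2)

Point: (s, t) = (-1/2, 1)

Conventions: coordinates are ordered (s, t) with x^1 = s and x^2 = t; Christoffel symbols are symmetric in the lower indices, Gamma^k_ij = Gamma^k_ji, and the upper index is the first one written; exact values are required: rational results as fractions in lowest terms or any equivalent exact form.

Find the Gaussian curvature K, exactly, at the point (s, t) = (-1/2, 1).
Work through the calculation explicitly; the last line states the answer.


E = 5, F = -7/2, G = 65/16, EG - F^2 = 129/16 at the point
E_s = -16, E_t = 8, F_s = 11, F_t = -7/2, G_s = -7, G_t = 0
E_tt = 8, F_st = 11, G_ss = 22
Evaluate Brioschi's two determinant matrices M1, M2 and divide by (EG - F^2)^2.
M1 = [[-E_tt/2 + F_st - G_ss/2, E_s/2, F_s - E_t/2], [F_t - G_s/2, E, F], [G_t/2, F, G]] = [[-4, -8, 7], [0, 5, -7/2], [0, -7/2, 65/16]]; det M1 = -129/4
M2 = [[0, E_t/2, G_s/2], [E_t/2, E, F], [G_s/2, F, G]] = [[0, 4, -7/2], [4, 5, -7/2], [-7/2, -7/2, 65/16]]; det M2 = -113/4
det M1 - det M2 = -4; K = -4 / (129/16)^2 = -1024/16641

Answer: K = -1024/16641


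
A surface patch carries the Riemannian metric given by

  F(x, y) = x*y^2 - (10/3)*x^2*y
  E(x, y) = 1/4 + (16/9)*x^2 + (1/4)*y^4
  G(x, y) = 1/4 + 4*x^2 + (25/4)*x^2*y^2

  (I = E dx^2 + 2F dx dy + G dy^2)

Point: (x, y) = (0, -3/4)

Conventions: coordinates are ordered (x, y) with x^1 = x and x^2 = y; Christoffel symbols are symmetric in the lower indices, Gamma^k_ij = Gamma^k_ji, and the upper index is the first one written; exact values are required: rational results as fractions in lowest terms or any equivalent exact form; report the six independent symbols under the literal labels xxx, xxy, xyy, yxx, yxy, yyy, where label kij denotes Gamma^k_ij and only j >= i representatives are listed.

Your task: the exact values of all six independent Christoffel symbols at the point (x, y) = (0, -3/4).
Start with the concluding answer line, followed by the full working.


Answer: Gamma_xxx = 0, Gamma_xxy = -216/337, Gamma_xyy = 0, Gamma_yxx = 99/32, Gamma_yxy = 0, Gamma_yyy = 0

E = 337/1024, F = 0, G = 1/4 at the point
E_x = 0, E_y = -27/64, F_x = 9/16, F_y = 0, G_x = 0, G_y = 0
EG - F^2 = 337/4096;  g^inv = (4096/337) * [[1/4, 0], [0, 337/1024]]
first-kind symbols [ij,l] = (1/2)(d_i g_jl + d_j g_il - d_l g_ij): [xx,x] = E_x/2 = 0, [xx,y] = F_x - E_y/2 = 99/128, [xy,x] = E_y/2 = -27/128, [xy,y] = G_x/2 = 0, [yy,x] = F_y - G_x/2 = 0, [yy,y] = G_y/2 = 0
Gamma^x_ij = (G*[ij,x] - F*[ij,y])/(EG - F^2), Gamma^y_ij = (E*[ij,y] - F*[ij,x])/(EG - F^2)


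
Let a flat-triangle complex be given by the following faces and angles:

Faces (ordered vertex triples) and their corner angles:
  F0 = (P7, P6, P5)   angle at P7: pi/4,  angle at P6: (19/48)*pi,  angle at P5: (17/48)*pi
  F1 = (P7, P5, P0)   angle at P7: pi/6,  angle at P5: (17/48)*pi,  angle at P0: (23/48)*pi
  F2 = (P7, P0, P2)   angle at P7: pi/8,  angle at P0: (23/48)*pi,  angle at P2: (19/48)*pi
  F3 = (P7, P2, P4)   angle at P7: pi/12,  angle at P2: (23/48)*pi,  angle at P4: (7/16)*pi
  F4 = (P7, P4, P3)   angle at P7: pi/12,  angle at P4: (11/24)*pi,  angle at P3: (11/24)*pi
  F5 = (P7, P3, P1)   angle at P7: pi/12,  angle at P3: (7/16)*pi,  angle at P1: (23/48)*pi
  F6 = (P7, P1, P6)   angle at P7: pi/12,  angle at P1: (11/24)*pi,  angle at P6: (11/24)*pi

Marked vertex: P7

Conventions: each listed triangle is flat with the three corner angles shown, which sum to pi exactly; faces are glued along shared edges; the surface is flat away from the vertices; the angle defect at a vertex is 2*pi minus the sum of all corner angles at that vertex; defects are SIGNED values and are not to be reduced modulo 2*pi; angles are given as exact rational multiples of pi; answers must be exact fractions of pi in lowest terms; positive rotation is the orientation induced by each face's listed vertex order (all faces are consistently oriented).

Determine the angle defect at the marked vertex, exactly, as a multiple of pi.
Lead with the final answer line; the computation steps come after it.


Answer: defect(P7) = (9/8)*pi

Sum of corner angles at P7: (7/8)*pi
defect = 2*pi - (7/8)*pi


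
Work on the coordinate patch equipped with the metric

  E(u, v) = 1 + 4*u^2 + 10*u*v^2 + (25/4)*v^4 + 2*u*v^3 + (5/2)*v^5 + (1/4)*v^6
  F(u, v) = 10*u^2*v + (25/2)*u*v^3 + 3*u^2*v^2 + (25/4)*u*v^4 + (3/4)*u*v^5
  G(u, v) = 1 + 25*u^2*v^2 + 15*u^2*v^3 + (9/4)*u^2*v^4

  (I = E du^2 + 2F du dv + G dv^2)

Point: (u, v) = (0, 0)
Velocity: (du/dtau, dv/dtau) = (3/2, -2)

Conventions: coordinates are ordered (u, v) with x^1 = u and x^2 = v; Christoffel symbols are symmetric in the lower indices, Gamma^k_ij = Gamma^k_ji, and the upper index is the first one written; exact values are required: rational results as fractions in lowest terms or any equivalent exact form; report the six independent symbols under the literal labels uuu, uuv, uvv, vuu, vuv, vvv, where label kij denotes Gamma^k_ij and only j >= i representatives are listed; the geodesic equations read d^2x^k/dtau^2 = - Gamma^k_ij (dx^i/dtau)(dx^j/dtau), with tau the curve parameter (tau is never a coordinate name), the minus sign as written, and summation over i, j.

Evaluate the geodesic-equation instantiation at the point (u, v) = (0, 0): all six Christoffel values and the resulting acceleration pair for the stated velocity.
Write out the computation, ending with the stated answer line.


E = 1, F = 0, G = 1 at the point
E_u = 0, E_v = 0, F_u = 0, F_v = 0, G_u = 0, G_v = 0
EG - F^2 = 1;  g^inv = (1) * [[1, 0], [0, 1]]
first-kind symbols [ij,l] = (1/2)(d_i g_jl + d_j g_il - d_l g_ij): [uu,u] = E_u/2 = 0, [uu,v] = F_u - E_v/2 = 0, [uv,u] = E_v/2 = 0, [uv,v] = G_u/2 = 0, [vv,u] = F_v - G_u/2 = 0, [vv,v] = G_v/2 = 0
Gamma^u_ij = (G*[ij,u] - F*[ij,v])/(EG - F^2), Gamma^v_ij = (E*[ij,v] - F*[ij,u])/(EG - F^2)
Gamma_uuu = 0, Gamma_uuv = 0, Gamma_uvv = 0, Gamma_vuu = 0, Gamma_vuv = 0, Gamma_vvv = 0
d^2u/dtau^2 = -(Gamma_uuu*(3/2)^2 + 2*Gamma_uuv*(3/2)*(-2) + Gamma_uvv*(-2)^2) = 0
d^2v/dtau^2 = -(Gamma_vuu*(3/2)^2 + 2*Gamma_vuv*(3/2)*(-2) + Gamma_vvv*(-2)^2) = 0

Answer: Gamma_uuu = 0, Gamma_uuv = 0, Gamma_uvv = 0, Gamma_vuu = 0, Gamma_vuv = 0, Gamma_vvv = 0; accelerations (d^2u/dtau^2, d^2v/dtau^2) = (0, 0)


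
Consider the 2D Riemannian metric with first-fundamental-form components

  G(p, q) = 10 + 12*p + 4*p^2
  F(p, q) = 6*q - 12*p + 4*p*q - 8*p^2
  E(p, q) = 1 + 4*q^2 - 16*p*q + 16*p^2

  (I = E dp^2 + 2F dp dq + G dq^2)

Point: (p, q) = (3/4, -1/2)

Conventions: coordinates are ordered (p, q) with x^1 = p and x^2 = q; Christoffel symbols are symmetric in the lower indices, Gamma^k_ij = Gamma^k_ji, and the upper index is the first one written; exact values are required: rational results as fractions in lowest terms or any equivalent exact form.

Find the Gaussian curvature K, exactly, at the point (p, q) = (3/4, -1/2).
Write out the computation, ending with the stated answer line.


E = 17, F = -18, G = 85/4, EG - F^2 = 149/4 at the point
E_p = 32, E_q = -16, F_p = -26, F_q = 9, G_p = 18, G_q = 0
E_qq = 8, F_pq = 4, G_pp = 8
The intrinsic route: Brioschi's K = (det M1 - det M2)/(EG - F^2)^2.
M1 = [[-E_qq/2 + F_pq - G_pp/2, E_p/2, F_p - E_q/2], [F_q - G_p/2, E, F], [G_q/2, F, G]] = [[-4, 16, -18], [0, 17, -18], [0, -18, 85/4]]; det M1 = -149
M2 = [[0, E_q/2, G_p/2], [E_q/2, E, F], [G_p/2, F, G]] = [[0, -8, 9], [-8, 17, -18], [9, -18, 85/4]]; det M2 = -145
det M1 - det M2 = -4; K = -4 / (149/4)^2 = -64/22201

Answer: K = -64/22201


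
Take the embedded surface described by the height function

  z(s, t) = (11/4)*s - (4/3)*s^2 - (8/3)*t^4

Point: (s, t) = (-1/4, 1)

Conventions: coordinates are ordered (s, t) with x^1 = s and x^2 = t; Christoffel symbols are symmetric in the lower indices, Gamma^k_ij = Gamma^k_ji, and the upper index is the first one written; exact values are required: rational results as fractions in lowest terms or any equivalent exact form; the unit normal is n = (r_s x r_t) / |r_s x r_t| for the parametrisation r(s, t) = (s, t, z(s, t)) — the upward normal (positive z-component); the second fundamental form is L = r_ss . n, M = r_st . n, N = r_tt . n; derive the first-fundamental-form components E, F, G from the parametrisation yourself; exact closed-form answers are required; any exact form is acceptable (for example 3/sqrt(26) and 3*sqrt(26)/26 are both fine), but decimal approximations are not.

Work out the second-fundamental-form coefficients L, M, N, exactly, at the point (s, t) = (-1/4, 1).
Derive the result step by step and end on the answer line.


z_s = 41/12, z_t = -32/3, z_ss = -8/3, z_st = 0, z_tt = -32
E = 1825/144, F = -328/9, G = 1033/9; answer radicand W^2 = 18209/144
unnormalised second-form numerators: l = -8/3, m = 0, n = -32; L = l/sqrt(18209/144), and similarly M = m/sqrt(W^2), N = n/sqrt(W^2)

Answer: L = -32*sqrt(18209)/18209, M = 0, N = -384*sqrt(18209)/18209


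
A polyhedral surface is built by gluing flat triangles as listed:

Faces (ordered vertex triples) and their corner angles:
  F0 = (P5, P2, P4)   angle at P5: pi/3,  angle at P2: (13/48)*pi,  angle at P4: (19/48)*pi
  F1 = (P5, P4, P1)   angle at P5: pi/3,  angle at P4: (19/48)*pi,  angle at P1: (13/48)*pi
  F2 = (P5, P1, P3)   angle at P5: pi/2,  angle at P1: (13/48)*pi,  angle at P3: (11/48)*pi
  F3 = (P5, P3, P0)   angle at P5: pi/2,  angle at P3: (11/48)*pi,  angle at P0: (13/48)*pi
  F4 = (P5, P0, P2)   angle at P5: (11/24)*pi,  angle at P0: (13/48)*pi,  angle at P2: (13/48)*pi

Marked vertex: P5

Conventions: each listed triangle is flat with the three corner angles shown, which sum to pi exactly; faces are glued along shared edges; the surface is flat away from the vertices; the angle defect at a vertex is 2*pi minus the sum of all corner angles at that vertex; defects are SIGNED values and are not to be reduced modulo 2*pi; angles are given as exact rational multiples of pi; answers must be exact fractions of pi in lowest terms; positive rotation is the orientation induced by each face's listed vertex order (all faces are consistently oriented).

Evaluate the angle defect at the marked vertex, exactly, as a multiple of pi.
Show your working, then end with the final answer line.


Sum of corner angles at P5: (17/8)*pi
defect = 2*pi - (17/8)*pi

Answer: defect(P5) = -pi/8


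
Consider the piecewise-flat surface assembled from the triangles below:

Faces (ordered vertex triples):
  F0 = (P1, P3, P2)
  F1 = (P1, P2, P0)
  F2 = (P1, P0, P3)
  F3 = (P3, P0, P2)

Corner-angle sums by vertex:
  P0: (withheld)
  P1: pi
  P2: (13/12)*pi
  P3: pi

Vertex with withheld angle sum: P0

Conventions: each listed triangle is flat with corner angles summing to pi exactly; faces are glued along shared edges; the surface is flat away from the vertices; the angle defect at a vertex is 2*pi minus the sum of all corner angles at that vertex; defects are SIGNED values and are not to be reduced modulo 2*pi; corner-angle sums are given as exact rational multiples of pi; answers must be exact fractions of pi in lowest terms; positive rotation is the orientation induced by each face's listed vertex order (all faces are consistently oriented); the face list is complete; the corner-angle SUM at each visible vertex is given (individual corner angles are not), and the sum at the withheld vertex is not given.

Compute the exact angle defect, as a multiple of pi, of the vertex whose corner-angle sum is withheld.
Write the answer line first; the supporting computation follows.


Answer: defect(P0) = (13/12)*pi

V = 4, E = 6, F = 4; chi = V - E + F = 2
Gauss-Bonnet: total defect = 2*pi*chi = 4*pi; visible defects sum to (35/12)*pi


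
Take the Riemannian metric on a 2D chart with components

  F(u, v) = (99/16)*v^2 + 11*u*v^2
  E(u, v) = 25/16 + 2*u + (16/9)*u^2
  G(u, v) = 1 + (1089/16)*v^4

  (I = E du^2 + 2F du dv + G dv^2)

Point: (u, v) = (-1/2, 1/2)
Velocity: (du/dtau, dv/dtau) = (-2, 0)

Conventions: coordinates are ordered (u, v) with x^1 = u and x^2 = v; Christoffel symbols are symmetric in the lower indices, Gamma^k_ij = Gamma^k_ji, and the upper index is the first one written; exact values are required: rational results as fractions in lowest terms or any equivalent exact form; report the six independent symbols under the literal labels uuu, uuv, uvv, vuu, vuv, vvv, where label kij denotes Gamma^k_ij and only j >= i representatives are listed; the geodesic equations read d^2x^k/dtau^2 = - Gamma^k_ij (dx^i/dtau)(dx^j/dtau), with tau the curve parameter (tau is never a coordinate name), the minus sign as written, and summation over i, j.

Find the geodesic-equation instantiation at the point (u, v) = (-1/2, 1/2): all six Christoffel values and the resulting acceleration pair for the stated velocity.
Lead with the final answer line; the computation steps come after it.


Answer: Gamma_uuu = 256/12121, Gamma_uuv = 0, Gamma_uvv = 1584/12121, Gamma_vuu = 6336/12121, Gamma_vuv = 0, Gamma_vvv = 39204/12121; accelerations (d^2u/dtau^2, d^2v/dtau^2) = (-1024/12121, -25344/12121)

E = 145/144, F = 11/64, G = 1345/256 at the point
E_u = 2/9, E_v = 0, F_u = 11/4, F_v = 11/16, G_u = 0, G_v = 1089/32
EG - F^2 = 12121/2304;  g^inv = (2304/12121) * [[1345/256, -11/64], [-11/64, 145/144]]
first-kind symbols [ij,l] = (1/2)(d_i g_jl + d_j g_il - d_l g_ij): [uu,u] = E_u/2 = 1/9, [uu,v] = F_u - E_v/2 = 11/4, [uv,u] = E_v/2 = 0, [uv,v] = G_u/2 = 0, [vv,u] = F_v - G_u/2 = 11/16, [vv,v] = G_v/2 = 1089/64
Gamma^u_ij = (G*[ij,u] - F*[ij,v])/(EG - F^2), Gamma^v_ij = (E*[ij,v] - F*[ij,u])/(EG - F^2)
Gamma_uuu = 256/12121, Gamma_uuv = 0, Gamma_uvv = 1584/12121, Gamma_vuu = 6336/12121, Gamma_vuv = 0, Gamma_vvv = 39204/12121
d^2u/dtau^2 = -(Gamma_uuu*(-2)^2 + 2*Gamma_uuv*(-2)*(0) + Gamma_uvv*(0)^2) = -1024/12121
d^2v/dtau^2 = -(Gamma_vuu*(-2)^2 + 2*Gamma_vuv*(-2)*(0) + Gamma_vvv*(0)^2) = -25344/12121


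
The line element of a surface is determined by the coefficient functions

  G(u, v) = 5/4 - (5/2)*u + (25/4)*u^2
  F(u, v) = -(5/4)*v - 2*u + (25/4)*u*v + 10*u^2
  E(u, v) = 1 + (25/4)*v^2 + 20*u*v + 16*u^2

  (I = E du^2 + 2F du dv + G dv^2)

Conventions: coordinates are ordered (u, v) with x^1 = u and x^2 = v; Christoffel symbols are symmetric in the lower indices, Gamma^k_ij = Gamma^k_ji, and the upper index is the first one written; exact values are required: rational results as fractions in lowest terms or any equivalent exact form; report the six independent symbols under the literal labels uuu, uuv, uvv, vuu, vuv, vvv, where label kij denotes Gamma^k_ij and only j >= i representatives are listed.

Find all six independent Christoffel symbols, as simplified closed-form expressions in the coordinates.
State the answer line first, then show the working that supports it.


Answer: Gamma_uuu = (64*u + 40*v)/(89*u^2 + 80*u*v - 10*u + 25*v^2 + 5), Gamma_uuv = (40*u + 25*v)/(89*u^2 + 80*u*v - 10*u + 25*v^2 + 5), Gamma_uvv = 0, Gamma_vuu = (40*u - 8)/(89*u^2 + 80*u*v - 10*u + 25*v^2 + 5), Gamma_vuv = (25*u - 5)/(89*u^2 + 80*u*v - 10*u + 25*v^2 + 5), Gamma_vvv = 0

E = 1 + (25/4)*v^2 + 20*u*v + 16*u^2; F = -(5/4)*v - 2*u + (25/4)*u*v + 10*u^2; G = 5/4 - (5/2)*u + (25/4)*u^2
Gamma^k_ij = (1/2) g^{kl} (d_i g_jl + d_j g_il - d_l g_ij), with g^inv = (1/(EG-F^2)) [[G, -F], [-F, E]]
first partials: E_u = 20*v + 32*u, E_v = (25/2)*v + 20*u, F_u = -2 + (25/4)*v + 20*u, F_v = -5/4 + (25/4)*u, G_u = -5/2 + (25/2)*u, G_v = 0
D = EG - F^2 = 5/4 - (5/2)*u + (25/4)*v^2 + 20*u*v + (89/4)*u^2
expanded: Gamma^u_uu = (G E_u - 2F F_u + F E_v)/(2D), Gamma^u_uv = (G E_v - F G_u)/(2D), Gamma^u_vv = (2G F_v - G G_u - F G_v)/(2D), Gamma^v_uu = (2E F_u - E E_v - F E_u)/(2D), Gamma^v_uv = (E G_u - F E_v)/(2D), Gamma^v_vv = (E G_v - 2F F_v + F G_u)/(2D); substitute and cancel common factors


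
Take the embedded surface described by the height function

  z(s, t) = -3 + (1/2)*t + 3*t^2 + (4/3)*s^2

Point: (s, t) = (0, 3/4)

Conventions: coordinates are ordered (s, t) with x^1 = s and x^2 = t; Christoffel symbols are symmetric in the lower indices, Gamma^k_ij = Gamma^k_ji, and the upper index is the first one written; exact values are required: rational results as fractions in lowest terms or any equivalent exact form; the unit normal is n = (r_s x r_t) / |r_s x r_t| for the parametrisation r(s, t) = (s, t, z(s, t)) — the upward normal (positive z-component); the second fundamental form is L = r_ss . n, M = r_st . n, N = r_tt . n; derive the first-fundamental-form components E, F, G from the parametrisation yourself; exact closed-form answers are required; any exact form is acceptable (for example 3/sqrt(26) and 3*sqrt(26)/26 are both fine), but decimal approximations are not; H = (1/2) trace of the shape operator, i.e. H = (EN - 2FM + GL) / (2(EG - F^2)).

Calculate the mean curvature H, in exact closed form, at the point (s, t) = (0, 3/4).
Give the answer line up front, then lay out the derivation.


Answer: H = 113*sqrt(26)/2028

z_s = 0, z_t = 5, z_ss = 8/3, z_st = 0, z_tt = 6
E = 1, F = 0, G = 26; answer radicand W^2 = 26
unnormalised second-form numerators: l = 8/3, m = 0, n = 6; L = l/sqrt(26), and similarly M = m/sqrt(W^2), N = n/sqrt(W^2)
H = (E*n - 2*F*m + G*l) / (2*(EG - F^2)*sqrt(W^2)); E*n - 2*F*m + G*l = 226/3, EG - F^2 = 26, so H = (113/78)/sqrt(26)


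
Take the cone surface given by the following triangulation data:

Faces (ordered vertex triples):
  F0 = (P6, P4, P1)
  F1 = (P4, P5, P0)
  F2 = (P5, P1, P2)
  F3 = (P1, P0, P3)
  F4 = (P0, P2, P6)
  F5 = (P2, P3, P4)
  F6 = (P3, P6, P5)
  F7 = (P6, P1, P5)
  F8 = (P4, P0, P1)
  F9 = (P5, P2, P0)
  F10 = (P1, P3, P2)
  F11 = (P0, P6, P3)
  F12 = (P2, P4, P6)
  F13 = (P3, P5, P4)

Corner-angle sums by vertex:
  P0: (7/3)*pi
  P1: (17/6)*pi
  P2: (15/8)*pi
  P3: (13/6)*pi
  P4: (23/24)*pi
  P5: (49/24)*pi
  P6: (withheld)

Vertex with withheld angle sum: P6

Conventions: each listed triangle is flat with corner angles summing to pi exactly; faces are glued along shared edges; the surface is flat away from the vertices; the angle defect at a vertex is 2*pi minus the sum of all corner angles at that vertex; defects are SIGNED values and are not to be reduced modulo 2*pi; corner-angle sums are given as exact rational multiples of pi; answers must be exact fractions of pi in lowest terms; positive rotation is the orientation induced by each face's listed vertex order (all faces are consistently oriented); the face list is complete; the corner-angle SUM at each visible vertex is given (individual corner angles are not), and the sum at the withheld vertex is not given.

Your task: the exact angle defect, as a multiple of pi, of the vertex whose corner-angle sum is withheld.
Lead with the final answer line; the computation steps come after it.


Answer: defect(P6) = (5/24)*pi

V = 7, E = 21, F = 14; chi = V - E + F = 0
Gauss-Bonnet: total defect = 2*pi*chi = 0; visible defects sum to (-5/24)*pi


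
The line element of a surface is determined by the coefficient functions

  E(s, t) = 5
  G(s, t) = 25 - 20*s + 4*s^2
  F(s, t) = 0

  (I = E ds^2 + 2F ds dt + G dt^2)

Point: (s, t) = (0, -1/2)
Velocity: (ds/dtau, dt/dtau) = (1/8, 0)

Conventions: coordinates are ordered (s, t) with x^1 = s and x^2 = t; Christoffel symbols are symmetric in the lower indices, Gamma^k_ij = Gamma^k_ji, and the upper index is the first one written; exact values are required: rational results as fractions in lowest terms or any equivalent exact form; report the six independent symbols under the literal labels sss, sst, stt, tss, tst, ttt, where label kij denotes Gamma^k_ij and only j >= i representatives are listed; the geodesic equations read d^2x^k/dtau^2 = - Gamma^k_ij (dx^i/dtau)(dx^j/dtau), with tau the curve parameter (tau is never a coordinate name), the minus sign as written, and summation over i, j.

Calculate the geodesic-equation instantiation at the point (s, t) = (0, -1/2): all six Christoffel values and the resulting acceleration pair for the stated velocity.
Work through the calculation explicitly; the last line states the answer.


E = 5, F = 0, G = 25 at the point
E_s = 0, E_t = 0, F_s = 0, F_t = 0, G_s = -20, G_t = 0
EG - F^2 = 125;  g^inv = (1/125) * [[25, 0], [0, 5]]
first-kind symbols [ij,l] = (1/2)(d_i g_jl + d_j g_il - d_l g_ij): [ss,s] = E_s/2 = 0, [ss,t] = F_s - E_t/2 = 0, [st,s] = E_t/2 = 0, [st,t] = G_s/2 = -10, [tt,s] = F_t - G_s/2 = 10, [tt,t] = G_t/2 = 0
Gamma^s_ij = (G*[ij,s] - F*[ij,t])/(EG - F^2), Gamma^t_ij = (E*[ij,t] - F*[ij,s])/(EG - F^2)
Gamma_sss = 0, Gamma_sst = 0, Gamma_stt = 2, Gamma_tss = 0, Gamma_tst = -2/5, Gamma_ttt = 0
d^2s/dtau^2 = -(Gamma_sss*(1/8)^2 + 2*Gamma_sst*(1/8)*(0) + Gamma_stt*(0)^2) = 0
d^2t/dtau^2 = -(Gamma_tss*(1/8)^2 + 2*Gamma_tst*(1/8)*(0) + Gamma_ttt*(0)^2) = 0

Answer: Gamma_sss = 0, Gamma_sst = 0, Gamma_stt = 2, Gamma_tss = 0, Gamma_tst = -2/5, Gamma_ttt = 0; accelerations (d^2s/dtau^2, d^2t/dtau^2) = (0, 0)


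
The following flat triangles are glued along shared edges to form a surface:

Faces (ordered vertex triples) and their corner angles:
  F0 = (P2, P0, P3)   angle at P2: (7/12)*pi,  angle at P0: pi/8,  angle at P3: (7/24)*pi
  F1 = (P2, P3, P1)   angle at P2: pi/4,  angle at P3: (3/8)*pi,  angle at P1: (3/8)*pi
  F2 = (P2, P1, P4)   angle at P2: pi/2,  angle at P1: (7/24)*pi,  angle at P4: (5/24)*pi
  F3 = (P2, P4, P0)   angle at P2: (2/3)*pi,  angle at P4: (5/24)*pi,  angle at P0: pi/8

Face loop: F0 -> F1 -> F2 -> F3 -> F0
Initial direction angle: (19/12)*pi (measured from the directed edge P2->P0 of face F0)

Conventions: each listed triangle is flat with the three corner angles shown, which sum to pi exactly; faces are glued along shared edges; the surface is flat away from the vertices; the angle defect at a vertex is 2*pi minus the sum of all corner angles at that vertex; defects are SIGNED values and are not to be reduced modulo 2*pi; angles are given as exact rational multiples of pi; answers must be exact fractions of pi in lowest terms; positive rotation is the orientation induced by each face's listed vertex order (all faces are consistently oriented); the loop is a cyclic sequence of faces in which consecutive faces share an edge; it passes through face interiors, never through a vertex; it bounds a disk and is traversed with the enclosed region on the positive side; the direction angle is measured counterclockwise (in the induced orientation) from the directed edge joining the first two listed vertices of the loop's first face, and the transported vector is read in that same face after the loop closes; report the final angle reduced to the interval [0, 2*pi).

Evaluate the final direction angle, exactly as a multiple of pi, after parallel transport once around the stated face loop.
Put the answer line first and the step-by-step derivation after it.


Answer: final direction angle = (19/12)*pi

enclosed vertex P2: corner angles sum to 2*pi, defect = 2*pi - 2*pi = 0
by Gauss-Bonnet the loop rotates the vector by the enclosed defect sum (positive orientation, mod 2*pi)
final angle = (19/12)*pi + 0 = (19/12)*pi (mod 2*pi)


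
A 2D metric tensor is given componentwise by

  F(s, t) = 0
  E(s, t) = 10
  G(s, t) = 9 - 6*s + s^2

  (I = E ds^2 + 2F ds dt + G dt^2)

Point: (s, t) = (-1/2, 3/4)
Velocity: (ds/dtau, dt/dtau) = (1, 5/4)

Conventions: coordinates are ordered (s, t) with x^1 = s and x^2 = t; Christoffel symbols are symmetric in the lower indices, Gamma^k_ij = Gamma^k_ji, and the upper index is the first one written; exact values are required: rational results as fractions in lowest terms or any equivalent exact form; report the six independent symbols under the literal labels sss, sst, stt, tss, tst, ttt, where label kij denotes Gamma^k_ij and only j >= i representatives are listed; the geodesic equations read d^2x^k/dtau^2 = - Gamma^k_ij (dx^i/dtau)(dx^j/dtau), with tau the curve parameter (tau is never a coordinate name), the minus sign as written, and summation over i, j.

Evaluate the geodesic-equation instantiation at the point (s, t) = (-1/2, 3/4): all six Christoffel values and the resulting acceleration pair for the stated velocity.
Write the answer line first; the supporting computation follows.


Answer: Gamma_sss = 0, Gamma_sst = 0, Gamma_stt = 7/20, Gamma_tss = 0, Gamma_tst = -2/7, Gamma_ttt = 0; accelerations (d^2s/dtau^2, d^2t/dtau^2) = (-35/64, 5/7)

E = 10, F = 0, G = 49/4 at the point
E_s = 0, E_t = 0, F_s = 0, F_t = 0, G_s = -7, G_t = 0
EG - F^2 = 245/2;  g^inv = (2/245) * [[49/4, 0], [0, 10]]
first-kind symbols [ij,l] = (1/2)(d_i g_jl + d_j g_il - d_l g_ij): [ss,s] = E_s/2 = 0, [ss,t] = F_s - E_t/2 = 0, [st,s] = E_t/2 = 0, [st,t] = G_s/2 = -7/2, [tt,s] = F_t - G_s/2 = 7/2, [tt,t] = G_t/2 = 0
Gamma^s_ij = (G*[ij,s] - F*[ij,t])/(EG - F^2), Gamma^t_ij = (E*[ij,t] - F*[ij,s])/(EG - F^2)
Gamma_sss = 0, Gamma_sst = 0, Gamma_stt = 7/20, Gamma_tss = 0, Gamma_tst = -2/7, Gamma_ttt = 0
d^2s/dtau^2 = -(Gamma_sss*(1)^2 + 2*Gamma_sst*(1)*(5/4) + Gamma_stt*(5/4)^2) = -35/64
d^2t/dtau^2 = -(Gamma_tss*(1)^2 + 2*Gamma_tst*(1)*(5/4) + Gamma_ttt*(5/4)^2) = 5/7


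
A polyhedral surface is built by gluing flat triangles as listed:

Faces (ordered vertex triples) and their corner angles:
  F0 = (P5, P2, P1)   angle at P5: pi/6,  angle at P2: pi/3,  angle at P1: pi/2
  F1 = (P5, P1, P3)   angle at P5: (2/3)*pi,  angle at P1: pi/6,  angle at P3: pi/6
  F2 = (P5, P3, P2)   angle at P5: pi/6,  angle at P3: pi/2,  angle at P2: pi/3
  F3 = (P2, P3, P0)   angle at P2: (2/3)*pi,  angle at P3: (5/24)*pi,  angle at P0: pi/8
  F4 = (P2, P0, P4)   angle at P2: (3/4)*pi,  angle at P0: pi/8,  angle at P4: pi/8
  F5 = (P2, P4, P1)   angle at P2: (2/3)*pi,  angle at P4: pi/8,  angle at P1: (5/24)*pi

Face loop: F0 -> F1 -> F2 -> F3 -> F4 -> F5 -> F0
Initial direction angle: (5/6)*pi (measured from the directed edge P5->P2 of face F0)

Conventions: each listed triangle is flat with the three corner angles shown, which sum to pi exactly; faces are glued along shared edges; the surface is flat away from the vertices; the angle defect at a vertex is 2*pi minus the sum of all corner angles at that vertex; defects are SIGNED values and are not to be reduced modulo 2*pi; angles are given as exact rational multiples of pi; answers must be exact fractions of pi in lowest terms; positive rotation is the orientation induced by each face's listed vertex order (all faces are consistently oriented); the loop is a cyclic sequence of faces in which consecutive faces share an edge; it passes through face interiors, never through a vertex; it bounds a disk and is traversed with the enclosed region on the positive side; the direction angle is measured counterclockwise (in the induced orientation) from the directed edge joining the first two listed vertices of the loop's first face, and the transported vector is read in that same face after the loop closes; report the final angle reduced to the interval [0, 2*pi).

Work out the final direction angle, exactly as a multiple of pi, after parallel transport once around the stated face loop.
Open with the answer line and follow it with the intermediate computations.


Answer: final direction angle = (13/12)*pi

enclosed vertex P2: corner angles sum to (11/4)*pi, defect = 2*pi - (11/4)*pi = (-3/4)*pi
enclosed vertex P5: corner angles sum to pi, defect = 2*pi - pi = pi
by Gauss-Bonnet the loop rotates the vector by the enclosed defect sum (positive orientation, mod 2*pi)
final angle = (5/6)*pi + pi/4 = (13/12)*pi (mod 2*pi)


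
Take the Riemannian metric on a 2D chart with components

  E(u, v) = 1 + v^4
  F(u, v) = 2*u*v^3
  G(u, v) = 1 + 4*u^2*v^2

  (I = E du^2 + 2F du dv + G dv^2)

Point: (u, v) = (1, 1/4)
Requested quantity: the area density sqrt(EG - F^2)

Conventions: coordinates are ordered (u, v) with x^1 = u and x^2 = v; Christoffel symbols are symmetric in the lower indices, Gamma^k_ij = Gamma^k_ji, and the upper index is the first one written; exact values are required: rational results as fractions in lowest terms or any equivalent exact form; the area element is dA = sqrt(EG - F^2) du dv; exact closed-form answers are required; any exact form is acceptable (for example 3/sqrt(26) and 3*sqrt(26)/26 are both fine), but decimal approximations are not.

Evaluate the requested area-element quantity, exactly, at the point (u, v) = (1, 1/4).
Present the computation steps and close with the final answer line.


E = 257/256, F = 1/32, G = 5/4; EG - F^2 = 321/256

Answer: sqrt(EG - F^2) = sqrt(321)/16


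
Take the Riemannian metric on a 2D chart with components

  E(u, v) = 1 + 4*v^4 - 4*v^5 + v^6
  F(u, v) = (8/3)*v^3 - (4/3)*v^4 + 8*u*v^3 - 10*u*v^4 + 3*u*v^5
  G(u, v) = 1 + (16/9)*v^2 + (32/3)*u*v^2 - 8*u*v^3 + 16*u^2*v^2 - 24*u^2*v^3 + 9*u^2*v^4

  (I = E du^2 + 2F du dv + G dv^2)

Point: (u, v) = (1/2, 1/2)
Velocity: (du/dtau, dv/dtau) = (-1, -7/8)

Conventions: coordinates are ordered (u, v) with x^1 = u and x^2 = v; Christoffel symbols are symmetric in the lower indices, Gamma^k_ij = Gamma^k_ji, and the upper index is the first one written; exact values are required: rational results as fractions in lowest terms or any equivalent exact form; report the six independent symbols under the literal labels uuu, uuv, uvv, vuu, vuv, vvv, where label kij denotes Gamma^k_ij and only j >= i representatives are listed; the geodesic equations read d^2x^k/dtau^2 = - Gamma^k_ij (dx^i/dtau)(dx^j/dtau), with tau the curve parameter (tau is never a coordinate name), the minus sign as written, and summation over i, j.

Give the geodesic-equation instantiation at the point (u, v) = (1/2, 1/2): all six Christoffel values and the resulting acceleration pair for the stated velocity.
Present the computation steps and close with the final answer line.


E = 73/64, F = 31/64, G = 1537/576 at the point
E_u = 0, E_v = 15/16, F_u = 15/32, F_v = 221/96, G_u = 155/48, G_v = 341/72
EG - F^2 = 809/288;  g^inv = (288/809) * [[1537/576, -31/64], [-31/64, 73/64]]
first-kind symbols [ij,l] = (1/2)(d_i g_jl + d_j g_il - d_l g_ij): [uu,u] = E_u/2 = 0, [uu,v] = F_u - E_v/2 = 0, [uv,u] = E_v/2 = 15/32, [uv,v] = G_u/2 = 155/96, [vv,u] = F_v - G_u/2 = 11/16, [vv,v] = G_v/2 = 341/144
Gamma^u_ij = (G*[ij,u] - F*[ij,v])/(EG - F^2), Gamma^v_ij = (E*[ij,v] - F*[ij,u])/(EG - F^2)
Gamma_uuu = 0, Gamma_uuv = 135/809, Gamma_uvv = 198/809, Gamma_vuu = 0, Gamma_vuv = 465/809, Gamma_vvv = 682/809
d^2u/dtau^2 = -(Gamma_uuu*(-1)^2 + 2*Gamma_uuv*(-1)*(-7/8) + Gamma_uvv*(-7/8)^2) = -12411/25888
d^2v/dtau^2 = -(Gamma_vuu*(-1)^2 + 2*Gamma_vuv*(-1)*(-7/8) + Gamma_vvv*(-7/8)^2) = -42749/25888

Answer: Gamma_uuu = 0, Gamma_uuv = 135/809, Gamma_uvv = 198/809, Gamma_vuu = 0, Gamma_vuv = 465/809, Gamma_vvv = 682/809; accelerations (d^2u/dtau^2, d^2v/dtau^2) = (-12411/25888, -42749/25888)


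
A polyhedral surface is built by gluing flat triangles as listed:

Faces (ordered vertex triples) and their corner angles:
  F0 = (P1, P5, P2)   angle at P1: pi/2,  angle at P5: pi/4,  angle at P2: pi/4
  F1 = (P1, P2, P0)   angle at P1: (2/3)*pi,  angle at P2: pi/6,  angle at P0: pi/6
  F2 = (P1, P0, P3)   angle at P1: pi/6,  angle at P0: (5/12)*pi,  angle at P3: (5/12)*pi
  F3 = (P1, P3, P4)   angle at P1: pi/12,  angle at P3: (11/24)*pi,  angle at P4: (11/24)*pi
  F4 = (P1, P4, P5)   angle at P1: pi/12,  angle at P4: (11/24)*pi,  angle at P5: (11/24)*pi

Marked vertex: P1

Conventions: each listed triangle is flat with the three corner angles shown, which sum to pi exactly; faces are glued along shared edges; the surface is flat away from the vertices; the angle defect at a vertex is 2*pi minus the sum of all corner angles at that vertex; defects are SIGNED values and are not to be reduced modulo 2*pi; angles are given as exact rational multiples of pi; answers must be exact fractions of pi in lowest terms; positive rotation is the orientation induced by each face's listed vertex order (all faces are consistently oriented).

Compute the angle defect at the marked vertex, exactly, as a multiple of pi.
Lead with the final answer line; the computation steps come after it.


Answer: defect(P1) = pi/2

Sum of corner angles at P1: (3/2)*pi
defect = 2*pi - (3/2)*pi


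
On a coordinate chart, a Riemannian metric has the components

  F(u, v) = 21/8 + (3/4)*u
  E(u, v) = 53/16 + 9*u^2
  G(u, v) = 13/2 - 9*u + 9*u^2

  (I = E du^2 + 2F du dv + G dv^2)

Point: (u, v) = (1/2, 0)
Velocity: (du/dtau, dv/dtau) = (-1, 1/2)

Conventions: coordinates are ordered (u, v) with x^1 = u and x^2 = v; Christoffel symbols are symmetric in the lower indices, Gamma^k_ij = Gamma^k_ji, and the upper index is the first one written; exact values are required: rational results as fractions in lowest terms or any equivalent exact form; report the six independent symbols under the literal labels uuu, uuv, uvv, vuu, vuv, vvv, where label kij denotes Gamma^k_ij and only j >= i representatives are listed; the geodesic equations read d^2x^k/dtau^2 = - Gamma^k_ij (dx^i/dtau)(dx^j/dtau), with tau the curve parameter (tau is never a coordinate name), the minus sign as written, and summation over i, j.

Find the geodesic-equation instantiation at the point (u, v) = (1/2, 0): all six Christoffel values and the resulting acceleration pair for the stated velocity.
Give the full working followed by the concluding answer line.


E = 89/16, F = 3, G = 17/4 at the point
E_u = 9, E_v = 0, F_u = 3/4, F_v = 0, G_u = 0, G_v = 0
EG - F^2 = 937/64;  g^inv = (64/937) * [[17/4, -3], [-3, 89/16]]
first-kind symbols [ij,l] = (1/2)(d_i g_jl + d_j g_il - d_l g_ij): [uu,u] = E_u/2 = 9/2, [uu,v] = F_u - E_v/2 = 3/4, [uv,u] = E_v/2 = 0, [uv,v] = G_u/2 = 0, [vv,u] = F_v - G_u/2 = 0, [vv,v] = G_v/2 = 0
Gamma^u_ij = (G*[ij,u] - F*[ij,v])/(EG - F^2), Gamma^v_ij = (E*[ij,v] - F*[ij,u])/(EG - F^2)
Gamma_uuu = 1080/937, Gamma_uuv = 0, Gamma_uvv = 0, Gamma_vuu = -597/937, Gamma_vuv = 0, Gamma_vvv = 0
d^2u/dtau^2 = -(Gamma_uuu*(-1)^2 + 2*Gamma_uuv*(-1)*(1/2) + Gamma_uvv*(1/2)^2) = -1080/937
d^2v/dtau^2 = -(Gamma_vuu*(-1)^2 + 2*Gamma_vuv*(-1)*(1/2) + Gamma_vvv*(1/2)^2) = 597/937

Answer: Gamma_uuu = 1080/937, Gamma_uuv = 0, Gamma_uvv = 0, Gamma_vuu = -597/937, Gamma_vuv = 0, Gamma_vvv = 0; accelerations (d^2u/dtau^2, d^2v/dtau^2) = (-1080/937, 597/937)


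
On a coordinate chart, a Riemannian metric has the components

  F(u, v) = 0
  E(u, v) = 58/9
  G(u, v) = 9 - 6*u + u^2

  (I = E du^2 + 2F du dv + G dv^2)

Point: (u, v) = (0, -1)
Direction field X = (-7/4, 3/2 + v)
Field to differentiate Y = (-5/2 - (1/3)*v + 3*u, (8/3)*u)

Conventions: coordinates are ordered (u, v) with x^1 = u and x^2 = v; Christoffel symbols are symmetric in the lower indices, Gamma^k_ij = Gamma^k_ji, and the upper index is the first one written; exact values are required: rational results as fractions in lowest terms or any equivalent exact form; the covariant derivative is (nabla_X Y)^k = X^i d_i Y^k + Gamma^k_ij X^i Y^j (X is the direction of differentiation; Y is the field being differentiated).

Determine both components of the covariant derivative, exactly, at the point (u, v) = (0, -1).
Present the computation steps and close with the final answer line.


E = 58/9, F = 0, G = 9 at the point
E_u = 0, E_v = 0, F_u = 0, F_v = 0, G_u = -6, G_v = 0
EG - F^2 = 58;  g^inv = (1/58) * [[9, 0], [0, 58/9]]
first-kind symbols [ij,l] = (1/2)(d_i g_jl + d_j g_il - d_l g_ij): [uu,u] = E_u/2 = 0, [uu,v] = F_u - E_v/2 = 0, [uv,u] = E_v/2 = 0, [uv,v] = G_u/2 = -3, [vv,u] = F_v - G_u/2 = 3, [vv,v] = G_v/2 = 0
Gamma^u_ij = (G*[ij,u] - F*[ij,v])/(EG - F^2), Gamma^v_ij = (E*[ij,v] - F*[ij,u])/(EG - F^2)
Gamma_uuu = 0, Gamma_uuv = 0, Gamma_uvv = 27/58, Gamma_vuu = 0, Gamma_vuv = -1/3, Gamma_vvv = 0
X = (-7/4, 1/2), Y = (-13/6, 0) at the point

Answer: (nabla_X Y)^u = -65/12, (nabla_X Y)^v = -155/36


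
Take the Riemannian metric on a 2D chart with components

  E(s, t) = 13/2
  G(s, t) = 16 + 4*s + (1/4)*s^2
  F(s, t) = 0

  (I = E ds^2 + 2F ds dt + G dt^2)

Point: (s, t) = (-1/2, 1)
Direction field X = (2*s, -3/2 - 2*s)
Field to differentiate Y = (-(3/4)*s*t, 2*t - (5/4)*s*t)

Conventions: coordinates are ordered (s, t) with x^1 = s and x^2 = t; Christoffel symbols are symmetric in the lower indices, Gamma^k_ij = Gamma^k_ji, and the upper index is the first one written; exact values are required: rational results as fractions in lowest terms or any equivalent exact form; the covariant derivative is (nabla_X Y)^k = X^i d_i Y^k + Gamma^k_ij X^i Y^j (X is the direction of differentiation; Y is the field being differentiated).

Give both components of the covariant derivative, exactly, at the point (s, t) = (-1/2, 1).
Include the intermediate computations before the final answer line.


E = 13/2, F = 0, G = 225/16 at the point
E_s = 0, E_t = 0, F_s = 0, F_t = 0, G_s = 15/4, G_t = 0
EG - F^2 = 2925/32;  g^inv = (32/2925) * [[225/16, 0], [0, 13/2]]
first-kind symbols [ij,l] = (1/2)(d_i g_jl + d_j g_il - d_l g_ij): [ss,s] = E_s/2 = 0, [ss,t] = F_s - E_t/2 = 0, [st,s] = E_t/2 = 0, [st,t] = G_s/2 = 15/8, [tt,s] = F_t - G_s/2 = -15/8, [tt,t] = G_t/2 = 0
Gamma^s_ij = (G*[ij,s] - F*[ij,t])/(EG - F^2), Gamma^t_ij = (E*[ij,t] - F*[ij,s])/(EG - F^2)
Gamma_sss = 0, Gamma_sst = 0, Gamma_stt = -15/52, Gamma_tss = 0, Gamma_tst = 2/15, Gamma_ttt = 0
X = (-1, -1/2), Y = (3/8, 21/8) at the point

Answer: (nabla_X Y)^s = 783/832, (nabla_X Y)^t = -7/16


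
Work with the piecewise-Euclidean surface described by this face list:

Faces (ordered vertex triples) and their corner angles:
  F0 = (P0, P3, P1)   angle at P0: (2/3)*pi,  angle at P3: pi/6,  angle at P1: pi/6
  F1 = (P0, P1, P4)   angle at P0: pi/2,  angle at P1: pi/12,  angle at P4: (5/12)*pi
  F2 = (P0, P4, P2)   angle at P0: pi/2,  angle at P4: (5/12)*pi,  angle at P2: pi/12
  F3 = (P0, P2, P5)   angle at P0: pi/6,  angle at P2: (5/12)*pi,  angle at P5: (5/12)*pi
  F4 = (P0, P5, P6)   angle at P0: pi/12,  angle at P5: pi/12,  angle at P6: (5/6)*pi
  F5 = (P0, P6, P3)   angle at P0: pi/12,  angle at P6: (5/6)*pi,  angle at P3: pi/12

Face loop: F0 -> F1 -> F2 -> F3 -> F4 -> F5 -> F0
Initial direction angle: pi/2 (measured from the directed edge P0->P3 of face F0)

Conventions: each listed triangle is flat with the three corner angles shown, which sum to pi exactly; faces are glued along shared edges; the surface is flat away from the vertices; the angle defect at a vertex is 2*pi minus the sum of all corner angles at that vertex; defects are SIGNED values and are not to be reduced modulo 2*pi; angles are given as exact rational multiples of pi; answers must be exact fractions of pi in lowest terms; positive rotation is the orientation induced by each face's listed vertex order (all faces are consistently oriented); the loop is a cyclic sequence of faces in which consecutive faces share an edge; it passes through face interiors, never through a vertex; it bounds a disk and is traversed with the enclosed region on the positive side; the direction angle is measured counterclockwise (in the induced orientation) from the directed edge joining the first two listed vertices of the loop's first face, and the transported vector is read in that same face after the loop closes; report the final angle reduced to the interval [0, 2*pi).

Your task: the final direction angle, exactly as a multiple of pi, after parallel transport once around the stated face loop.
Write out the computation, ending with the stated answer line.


enclosed vertex P0: corner angles sum to 2*pi, defect = 2*pi - 2*pi = 0
the rotation equals the total enclosed defect, so the final angle is initial + defects (mod 2*pi)
final angle = pi/2 + 0 = pi/2 (mod 2*pi)

Answer: final direction angle = pi/2


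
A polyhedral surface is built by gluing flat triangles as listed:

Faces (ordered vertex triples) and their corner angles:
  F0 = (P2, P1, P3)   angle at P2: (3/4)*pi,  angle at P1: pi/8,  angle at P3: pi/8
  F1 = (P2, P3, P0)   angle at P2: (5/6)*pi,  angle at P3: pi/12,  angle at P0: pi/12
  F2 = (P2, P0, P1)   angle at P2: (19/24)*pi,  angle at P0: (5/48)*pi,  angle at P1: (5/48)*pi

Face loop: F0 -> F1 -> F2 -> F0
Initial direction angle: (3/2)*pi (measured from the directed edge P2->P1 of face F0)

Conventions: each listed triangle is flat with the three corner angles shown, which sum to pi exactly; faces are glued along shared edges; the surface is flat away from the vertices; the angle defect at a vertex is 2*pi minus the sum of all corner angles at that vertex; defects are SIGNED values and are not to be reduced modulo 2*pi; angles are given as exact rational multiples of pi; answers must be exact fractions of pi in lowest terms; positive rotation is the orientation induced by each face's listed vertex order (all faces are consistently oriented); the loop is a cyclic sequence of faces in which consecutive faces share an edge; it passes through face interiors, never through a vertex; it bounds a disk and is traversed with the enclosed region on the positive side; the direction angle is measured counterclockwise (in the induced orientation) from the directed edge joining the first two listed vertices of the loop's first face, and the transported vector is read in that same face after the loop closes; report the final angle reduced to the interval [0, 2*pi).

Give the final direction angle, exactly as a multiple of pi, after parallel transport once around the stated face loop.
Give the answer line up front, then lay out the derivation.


Answer: final direction angle = (9/8)*pi

enclosed vertex P2: corner angles sum to (19/8)*pi, defect = 2*pi - (19/8)*pi = (-3/8)*pi
transport around the loop rotates by the sum of enclosed defects; add to the initial angle mod 2*pi
final angle = (3/2)*pi - (3/8)*pi = (9/8)*pi (mod 2*pi)
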